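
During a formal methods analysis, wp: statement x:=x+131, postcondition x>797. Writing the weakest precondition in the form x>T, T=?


Formula: wp(x:=E, P) = P[E/x] (substitute E for x in postcondition)
Step 1: Postcondition: x>797
Step 2: Substitute x+131 for x: x+131>797
Step 3: Solve for x: x > 797-131 = 666

666


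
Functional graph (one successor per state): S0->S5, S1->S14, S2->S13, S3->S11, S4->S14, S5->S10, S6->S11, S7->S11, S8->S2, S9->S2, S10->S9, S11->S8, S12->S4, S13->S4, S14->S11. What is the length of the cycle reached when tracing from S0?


Trace from S0 until a state repeats:
  S0 -> S5 -> S10 -> S9 -> S2 -> S13 -> S4 -> S14 -> S11 -> S8 -> S2
S2 first seen at step 4, revisited at step 10.
Cycle length = 10 - 4 = 6

6


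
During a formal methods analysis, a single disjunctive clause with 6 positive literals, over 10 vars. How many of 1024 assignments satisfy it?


Step 1: Total=2^10=1024
Step 2: Unsat when all 6 false: 2^4=16
Step 3: Sat=1024-16=1008

1008


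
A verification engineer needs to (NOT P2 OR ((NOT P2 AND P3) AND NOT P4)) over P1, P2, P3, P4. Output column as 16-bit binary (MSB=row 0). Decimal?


Formula: (NOT P2 OR ((NOT P2 AND P3) AND NOT P4)) over P1, P2, P3, P4 (16 rows)
Evaluate each row (bits = P1,P2,P3,P4, MSB first):
  row 0 [0000]: (NOT 0 OR ((NOT 0 AND 0) AND NOT 0)) -> 1
  row 1 [0001]: (NOT 0 OR ((NOT 0 AND 0) AND NOT 1)) -> 1
  row 2 [0010]: (NOT 0 OR ((NOT 0 AND 1) AND NOT 0)) -> 1
  row 3 [0011]: (NOT 0 OR ((NOT 0 AND 1) AND NOT 1)) -> 1
  row 4 [0100]: (NOT 1 OR ((NOT 1 AND 0) AND NOT 0)) -> 0
  row 5 [0101]: (NOT 1 OR ((NOT 1 AND 0) AND NOT 1)) -> 0
  row 6 [0110]: (NOT 1 OR ((NOT 1 AND 1) AND NOT 0)) -> 0
  row 7 [0111]: (NOT 1 OR ((NOT 1 AND 1) AND NOT 1)) -> 0
  row 8 [1000]: (NOT 0 OR ((NOT 0 AND 0) AND NOT 0)) -> 1
  row 9 [1001]: (NOT 0 OR ((NOT 0 AND 0) AND NOT 1)) -> 1
  row 10 [1010]: (NOT 0 OR ((NOT 0 AND 1) AND NOT 0)) -> 1
  row 11 [1011]: (NOT 0 OR ((NOT 0 AND 1) AND NOT 1)) -> 1
  row 12 [1100]: (NOT 1 OR ((NOT 1 AND 0) AND NOT 0)) -> 0
  row 13 [1101]: (NOT 1 OR ((NOT 1 AND 0) AND NOT 1)) -> 0
  row 14 [1110]: (NOT 1 OR ((NOT 1 AND 1) AND NOT 0)) -> 0
  row 15 [1111]: (NOT 1 OR ((NOT 1 AND 1) AND NOT 1)) -> 0
Full result column, 4 rows per line (P1,P2 fixed per line; P3,P4 runs 00..11 left to right):
  rows 0-3 [P1,P2=00]: 1111  = hex F
  rows 4-7 [P1,P2=01]: 0000  = hex 0
  rows 8-11 [P1,P2=10]: 1111  = hex F
  rows 12-15 [P1,P2=11]: 0000  = hex 0
Output column (row 0 .. row 15) = 1111000011110000
Output column grouped in 4s = 1111 0000 1111 0000 = 0xF0F0
Convert to decimal digit by digit (value = value*16 + digit):
  F -> 15
  15*16 + 0 = 240
  240*16 + 15 (F) = 3855
  3855*16 + 0 = 61680
Decimal = 61680

61680


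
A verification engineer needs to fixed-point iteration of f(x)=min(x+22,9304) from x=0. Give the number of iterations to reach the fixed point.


Step 1: x=0, cap=9304, increment=22
Step 2: x grows by 22 each step until capped at 9304; fixed point is x=9304
Step 3: iterations = ceil(9304/22) = 423

423


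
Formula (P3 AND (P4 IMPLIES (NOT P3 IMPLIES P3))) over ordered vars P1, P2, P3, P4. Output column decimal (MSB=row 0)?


Formula: (P3 AND (P4 IMPLIES (NOT P3 IMPLIES P3))) over P1, P2, P3, P4 (16 rows)
Evaluate each row (bits = P1,P2,P3,P4, MSB first):
  row 0 [0000]: (0 AND (0 IMPLIES (NOT 0 IMPLIES 0))) -> 0
  row 1 [0001]: (0 AND (1 IMPLIES (NOT 0 IMPLIES 0))) -> 0
  row 2 [0010]: (1 AND (0 IMPLIES (NOT 1 IMPLIES 1))) -> 1
  row 3 [0011]: (1 AND (1 IMPLIES (NOT 1 IMPLIES 1))) -> 1
  row 4 [0100]: (0 AND (0 IMPLIES (NOT 0 IMPLIES 0))) -> 0
  row 5 [0101]: (0 AND (1 IMPLIES (NOT 0 IMPLIES 0))) -> 0
  row 6 [0110]: (1 AND (0 IMPLIES (NOT 1 IMPLIES 1))) -> 1
  row 7 [0111]: (1 AND (1 IMPLIES (NOT 1 IMPLIES 1))) -> 1
  row 8 [1000]: (0 AND (0 IMPLIES (NOT 0 IMPLIES 0))) -> 0
  row 9 [1001]: (0 AND (1 IMPLIES (NOT 0 IMPLIES 0))) -> 0
  row 10 [1010]: (1 AND (0 IMPLIES (NOT 1 IMPLIES 1))) -> 1
  row 11 [1011]: (1 AND (1 IMPLIES (NOT 1 IMPLIES 1))) -> 1
  row 12 [1100]: (0 AND (0 IMPLIES (NOT 0 IMPLIES 0))) -> 0
  row 13 [1101]: (0 AND (1 IMPLIES (NOT 0 IMPLIES 0))) -> 0
  row 14 [1110]: (1 AND (0 IMPLIES (NOT 1 IMPLIES 1))) -> 1
  row 15 [1111]: (1 AND (1 IMPLIES (NOT 1 IMPLIES 1))) -> 1
Full result column, 4 rows per line (P1,P2 fixed per line; P3,P4 runs 00..11 left to right):
  rows 0-3 [P1,P2=00]: 0011  = hex 3
  rows 4-7 [P1,P2=01]: 0011  = hex 3
  rows 8-11 [P1,P2=10]: 0011  = hex 3
  rows 12-15 [P1,P2=11]: 0011  = hex 3
Output column (row 0 .. row 15) = 0011001100110011
Output column grouped in 4s = 0011 0011 0011 0011 = 0x3333
Convert to decimal digit by digit (value = value*16 + digit):
  3 -> 3
  3*16 + 3 = 51
  51*16 + 3 = 819
  819*16 + 3 = 13107
Decimal = 13107

13107


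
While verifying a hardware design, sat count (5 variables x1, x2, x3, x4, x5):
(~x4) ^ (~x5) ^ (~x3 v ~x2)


CNF with 3 clauses over 5 vars (32 assignments).
An assignment satisfies CNF iff every clause has >=1 true literal.
Check each row (bits = x1,x2,x3,x4,x5; clause T/F shown):
  row 0 [00000]: clauses=TTT -> 1
  row 1 [00001]: clauses=TFT -> 0
  row 2 [00010]: clauses=FTT -> 0
  row 3 [00011]: clauses=FFT -> 0
  row 4 [00100]: clauses=TTT -> 1
  row 5 [00101]: clauses=TFT -> 0
  row 6 [00110]: clauses=FTT -> 0
  row 7 [00111]: clauses=FFT -> 0
  row 8 [01000]: clauses=TTT -> 1
  row 9 [01001]: clauses=TFT -> 0
  row 10 [01010]: clauses=FTT -> 0
  row 11 [01011]: clauses=FFT -> 0
  row 12 [01100]: clauses=TTF -> 0
  row 13 [01101]: clauses=TFF -> 0
  row 14 [01110]: clauses=FTF -> 0
  row 15 [01111]: clauses=FFF -> 0
  row 16 [10000]: clauses=TTT -> 1
  row 17 [10001]: clauses=TFT -> 0
  row 18 [10010]: clauses=FTT -> 0
  row 19 [10011]: clauses=FFT -> 0
  row 20 [10100]: clauses=TTT -> 1
  row 21 [10101]: clauses=TFT -> 0
  row 22 [10110]: clauses=FTT -> 0
  row 23 [10111]: clauses=FFT -> 0
  row 24 [11000]: clauses=TTT -> 1
  row 25 [11001]: clauses=TFT -> 0
  row 26 [11010]: clauses=FTT -> 0
  row 27 [11011]: clauses=FFT -> 0
  row 28 [11100]: clauses=TTF -> 0
  row 29 [11101]: clauses=TFF -> 0
  row 30 [11110]: clauses=FTF -> 0
  row 31 [11111]: clauses=FFF -> 0
Full result column, 8 rows per line (x1,x2 fixed per line; x3,x4,x5 runs 000..111 left to right):
  rows 0-7 [x1,x2=00]: 10001000  (ones: 2)
  rows 8-15 [x1,x2=01]: 10000000  (ones: 1)
  rows 16-23 [x1,x2=10]: 10001000  (ones: 2)
  rows 24-31 [x1,x2=11]: 10000000  (ones: 1)
Satisfying assignments = 2+1+2+1 = 6

6


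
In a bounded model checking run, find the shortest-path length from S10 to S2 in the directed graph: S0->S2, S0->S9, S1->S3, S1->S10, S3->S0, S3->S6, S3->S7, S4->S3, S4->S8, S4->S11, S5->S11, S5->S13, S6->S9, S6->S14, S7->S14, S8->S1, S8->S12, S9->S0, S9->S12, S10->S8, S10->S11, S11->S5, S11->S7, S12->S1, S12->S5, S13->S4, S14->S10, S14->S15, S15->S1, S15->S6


BFS layer-by-layer from S10:
  dist 0: {S10}
  dist 1: {S8, S11}
  dist 2: {S1, S5, S7, S12}
  dist 3: {S3, S13, S14}
  dist 4: {S0, S4, S6, S15}
  dist 5: {S2, S9}
  -> S2 reached at distance 5
Shortest path length = 5

5


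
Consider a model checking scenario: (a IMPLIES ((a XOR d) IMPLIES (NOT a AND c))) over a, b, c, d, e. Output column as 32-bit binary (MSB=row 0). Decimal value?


Formula: (a IMPLIES ((a XOR d) IMPLIES (NOT a AND c))) over a, b, c, d, e (32 rows)
Evaluate each row (bits = a,b,c,d,e, MSB first):
  row 0 [00000]: (0 IMPLIES ((0 XOR 0) IMPLIES (NOT 0 AND 0))) -> 1
  row 1 [00001]: (0 IMPLIES ((0 XOR 0) IMPLIES (NOT 0 AND 0))) -> 1
  row 2 [00010]: (0 IMPLIES ((0 XOR 1) IMPLIES (NOT 0 AND 0))) -> 1
  row 3 [00011]: (0 IMPLIES ((0 XOR 1) IMPLIES (NOT 0 AND 0))) -> 1
  row 4 [00100]: (0 IMPLIES ((0 XOR 0) IMPLIES (NOT 0 AND 1))) -> 1
  row 5 [00101]: (0 IMPLIES ((0 XOR 0) IMPLIES (NOT 0 AND 1))) -> 1
  row 6 [00110]: (0 IMPLIES ((0 XOR 1) IMPLIES (NOT 0 AND 1))) -> 1
  row 7 [00111]: (0 IMPLIES ((0 XOR 1) IMPLIES (NOT 0 AND 1))) -> 1
  row 8 [01000]: (0 IMPLIES ((0 XOR 0) IMPLIES (NOT 0 AND 0))) -> 1
  row 9 [01001]: (0 IMPLIES ((0 XOR 0) IMPLIES (NOT 0 AND 0))) -> 1
  row 10 [01010]: (0 IMPLIES ((0 XOR 1) IMPLIES (NOT 0 AND 0))) -> 1
  row 11 [01011]: (0 IMPLIES ((0 XOR 1) IMPLIES (NOT 0 AND 0))) -> 1
  row 12 [01100]: (0 IMPLIES ((0 XOR 0) IMPLIES (NOT 0 AND 1))) -> 1
  row 13 [01101]: (0 IMPLIES ((0 XOR 0) IMPLIES (NOT 0 AND 1))) -> 1
  row 14 [01110]: (0 IMPLIES ((0 XOR 1) IMPLIES (NOT 0 AND 1))) -> 1
  row 15 [01111]: (0 IMPLIES ((0 XOR 1) IMPLIES (NOT 0 AND 1))) -> 1
  row 16 [10000]: (1 IMPLIES ((1 XOR 0) IMPLIES (NOT 1 AND 0))) -> 0
  row 17 [10001]: (1 IMPLIES ((1 XOR 0) IMPLIES (NOT 1 AND 0))) -> 0
  row 18 [10010]: (1 IMPLIES ((1 XOR 1) IMPLIES (NOT 1 AND 0))) -> 1
  row 19 [10011]: (1 IMPLIES ((1 XOR 1) IMPLIES (NOT 1 AND 0))) -> 1
  row 20 [10100]: (1 IMPLIES ((1 XOR 0) IMPLIES (NOT 1 AND 1))) -> 0
  row 21 [10101]: (1 IMPLIES ((1 XOR 0) IMPLIES (NOT 1 AND 1))) -> 0
  row 22 [10110]: (1 IMPLIES ((1 XOR 1) IMPLIES (NOT 1 AND 1))) -> 1
  row 23 [10111]: (1 IMPLIES ((1 XOR 1) IMPLIES (NOT 1 AND 1))) -> 1
  row 24 [11000]: (1 IMPLIES ((1 XOR 0) IMPLIES (NOT 1 AND 0))) -> 0
  row 25 [11001]: (1 IMPLIES ((1 XOR 0) IMPLIES (NOT 1 AND 0))) -> 0
  row 26 [11010]: (1 IMPLIES ((1 XOR 1) IMPLIES (NOT 1 AND 0))) -> 1
  row 27 [11011]: (1 IMPLIES ((1 XOR 1) IMPLIES (NOT 1 AND 0))) -> 1
  row 28 [11100]: (1 IMPLIES ((1 XOR 0) IMPLIES (NOT 1 AND 1))) -> 0
  row 29 [11101]: (1 IMPLIES ((1 XOR 0) IMPLIES (NOT 1 AND 1))) -> 0
  row 30 [11110]: (1 IMPLIES ((1 XOR 1) IMPLIES (NOT 1 AND 1))) -> 1
  row 31 [11111]: (1 IMPLIES ((1 XOR 1) IMPLIES (NOT 1 AND 1))) -> 1
Full result column, 4 rows per line (a,b,c fixed per line; d,e runs 00..11 left to right):
  rows 0-3 [a,b,c=000]: 1111  = hex F
  rows 4-7 [a,b,c=001]: 1111  = hex F
  rows 8-11 [a,b,c=010]: 1111  = hex F
  rows 12-15 [a,b,c=011]: 1111  = hex F
  rows 16-19 [a,b,c=100]: 0011  = hex 3
  rows 20-23 [a,b,c=101]: 0011  = hex 3
  rows 24-27 [a,b,c=110]: 0011  = hex 3
  rows 28-31 [a,b,c=111]: 0011  = hex 3
Output column (row 0 .. row 31) = 11111111111111110011001100110011
Output column grouped in 4s = 1111 1111 1111 1111 0011 0011 0011 0011 = 0xFFFF3333
Convert to decimal digit by digit (value = value*16 + digit):
  F -> 15
  15*16 + 15 (F) = 255
  255*16 + 15 (F) = 4095
  4095*16 + 15 (F) = 65535
  65535*16 + 3 = 1048563
  1048563*16 + 3 = 16777011
  16777011*16 + 3 = 268432179
  268432179*16 + 3 = 4294914867
Decimal = 4294914867

4294914867


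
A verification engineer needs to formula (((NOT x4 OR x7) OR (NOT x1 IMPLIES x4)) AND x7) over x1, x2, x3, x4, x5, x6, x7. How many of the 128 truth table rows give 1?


Formula: (((NOT x4 OR x7) OR (NOT x1 IMPLIES x4)) AND x7) over 7 vars (128 rows)
Evaluate each row (x1, x2, x3, x4, x5, x6, x7 as bits, MSB first):
  row 0 [0000000]: (((NOT 0 OR 0) OR (NOT 0 IMPLIES 0)) AND 0) -> 0
  row 1 [0000001]: (((NOT 0 OR 1) OR (NOT 0 IMPLIES 0)) AND 1) -> 1
  row 2 [0000010]: (((NOT 0 OR 0) OR (NOT 0 IMPLIES 0)) AND 0) -> 0
  row 3 [0000011]: (((NOT 0 OR 1) OR (NOT 0 IMPLIES 0)) AND 1) -> 1
  row 4 [0000100]: (((NOT 0 OR 0) OR (NOT 0 IMPLIES 0)) AND 0) -> 0
  (every remaining row is evaluated the same way; all 128 results are listed next)
Full result column, 8 rows per line (x1,x2,x3,x4 fixed per line; x5,x6,x7 runs 000..111 left to right):
  rows 0-7 [x1,x2,x3,x4=0000]: 01010101  (ones: 4)
  rows 8-15 [x1,x2,x3,x4=0001]: 01010101  (ones: 4)
  rows 16-23 [x1,x2,x3,x4=0010]: 01010101  (ones: 4)
  rows 24-31 [x1,x2,x3,x4=0011]: 01010101  (ones: 4)
  rows 32-39 [x1,x2,x3,x4=0100]: 01010101  (ones: 4)
  rows 40-47 [x1,x2,x3,x4=0101]: 01010101  (ones: 4)
  rows 48-55 [x1,x2,x3,x4=0110]: 01010101  (ones: 4)
  rows 56-63 [x1,x2,x3,x4=0111]: 01010101  (ones: 4)
  rows 64-71 [x1,x2,x3,x4=1000]: 01010101  (ones: 4)
  rows 72-79 [x1,x2,x3,x4=1001]: 01010101  (ones: 4)
  rows 80-87 [x1,x2,x3,x4=1010]: 01010101  (ones: 4)
  rows 88-95 [x1,x2,x3,x4=1011]: 01010101  (ones: 4)
  rows 96-103 [x1,x2,x3,x4=1100]: 01010101  (ones: 4)
  rows 104-111 [x1,x2,x3,x4=1101]: 01010101  (ones: 4)
  rows 112-119 [x1,x2,x3,x4=1110]: 01010101  (ones: 4)
  rows 120-127 [x1,x2,x3,x4=1111]: 01010101  (ones: 4)
Count of 1-rows = 4+4+4+4+4+4+4+4+4+4+4+4+4+4+4+4 = 64

64


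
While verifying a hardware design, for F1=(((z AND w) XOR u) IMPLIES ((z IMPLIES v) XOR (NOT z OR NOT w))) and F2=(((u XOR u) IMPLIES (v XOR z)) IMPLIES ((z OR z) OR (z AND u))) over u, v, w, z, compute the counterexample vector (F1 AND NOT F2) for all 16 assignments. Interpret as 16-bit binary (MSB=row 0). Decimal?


F1 = (((z AND w) XOR u) IMPLIES ((z IMPLIES v) XOR (NOT z OR NOT w)))
F2 = (((u XOR u) IMPLIES (v XOR z)) IMPLIES ((z OR z) OR (z AND u)))
Counterexample to F1=>F2 is where F1=1 and F2=0.
Evaluate each row (bits = u,v,w,z, MSB first):
  row 0 [0000]: F1=1 F2=0 -> F1&~F2 -> 1
  row 1 [0001]: F1=1 F2=1 -> F1&~F2 -> 0
  row 2 [0010]: F1=1 F2=0 -> F1&~F2 -> 1
  row 3 [0011]: F1=0 F2=1 -> F1&~F2 -> 0
  row 4 [0100]: F1=1 F2=0 -> F1&~F2 -> 1
  row 5 [0101]: F1=1 F2=1 -> F1&~F2 -> 0
  row 6 [0110]: F1=1 F2=0 -> F1&~F2 -> 1
  row 7 [0111]: F1=1 F2=1 -> F1&~F2 -> 0
  row 8 [1000]: F1=0 F2=0 -> F1&~F2 -> 0
  row 9 [1001]: F1=1 F2=1 -> F1&~F2 -> 0
  row 10 [1010]: F1=0 F2=0 -> F1&~F2 -> 0
  row 11 [1011]: F1=1 F2=1 -> F1&~F2 -> 0
  row 12 [1100]: F1=0 F2=0 -> F1&~F2 -> 0
  row 13 [1101]: F1=0 F2=1 -> F1&~F2 -> 0
  row 14 [1110]: F1=0 F2=0 -> F1&~F2 -> 0
  row 15 [1111]: F1=1 F2=1 -> F1&~F2 -> 0
Full result column, 4 rows per line (u,v fixed per line; w,z runs 00..11 left to right):
  rows 0-3 [u,v=00]: 1010  = hex A
  rows 4-7 [u,v=01]: 1010  = hex A
  rows 8-11 [u,v=10]: 0000  = hex 0
  rows 12-15 [u,v=11]: 0000  = hex 0
Counterexample vector (row 0 .. row 15) = 1010101000000000
Output column grouped in 4s = 1010 1010 0000 0000 = 0xAA00
Convert to decimal digit by digit (value = value*16 + digit):
  A -> 10
  10*16 + 10 (A) = 170
  170*16 + 0 = 2720
  2720*16 + 0 = 43520
Decimal = 43520

43520


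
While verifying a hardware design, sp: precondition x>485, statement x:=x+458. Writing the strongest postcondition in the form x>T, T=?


Formula: sp(P, x:=E) = exists old_x. (x = E[old_x/x]) AND P[old_x/x] (old_x is the value of x before the assignment; eliminate old_x by solving x = E[old_x/x] for old_x)
Step 1: Precondition P: x>485, i.e. old_x > 485
Step 2: Assignment gives x = old_x + 458, so old_x = x - 458
Step 3: Substitute into P: x - 458 > 485
Step 4: Simplify: x > 485+458 = 943

943


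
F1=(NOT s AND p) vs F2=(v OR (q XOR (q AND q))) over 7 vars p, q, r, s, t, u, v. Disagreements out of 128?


F1 = (NOT s AND p)
F2 = (v OR (q XOR (q AND q)))
Evaluate both on each of 128 rows (bits = p,q,r,s,t,u,v):
  row 0 [0000000]: F1=0 F2=0 -> 0
  row 1 [0000001]: F1=0 F2=1 (differ) -> 1
  row 2 [0000010]: F1=0 F2=0 -> 0
  row 3 [0000011]: F1=0 F2=1 (differ) -> 1
  row 4 [0000100]: F1=0 F2=0 -> 0
  (every remaining row is evaluated the same way; all 128 results are listed next)
Full result column, 8 rows per line (p,q,r,s fixed per line; t,u,v runs 000..111 left to right):
  rows 0-7 [p,q,r,s=0000]: 01010101  (ones: 4)
  rows 8-15 [p,q,r,s=0001]: 01010101  (ones: 4)
  rows 16-23 [p,q,r,s=0010]: 01010101  (ones: 4)
  rows 24-31 [p,q,r,s=0011]: 01010101  (ones: 4)
  rows 32-39 [p,q,r,s=0100]: 01010101  (ones: 4)
  rows 40-47 [p,q,r,s=0101]: 01010101  (ones: 4)
  rows 48-55 [p,q,r,s=0110]: 01010101  (ones: 4)
  rows 56-63 [p,q,r,s=0111]: 01010101  (ones: 4)
  rows 64-71 [p,q,r,s=1000]: 10101010  (ones: 4)
  rows 72-79 [p,q,r,s=1001]: 01010101  (ones: 4)
  rows 80-87 [p,q,r,s=1010]: 10101010  (ones: 4)
  rows 88-95 [p,q,r,s=1011]: 01010101  (ones: 4)
  rows 96-103 [p,q,r,s=1100]: 10101010  (ones: 4)
  rows 104-111 [p,q,r,s=1101]: 01010101  (ones: 4)
  rows 112-119 [p,q,r,s=1110]: 10101010  (ones: 4)
  rows 120-127 [p,q,r,s=1111]: 01010101  (ones: 4)
Disagreements = 4+4+4+4+4+4+4+4+4+4+4+4+4+4+4+4 = 64

64


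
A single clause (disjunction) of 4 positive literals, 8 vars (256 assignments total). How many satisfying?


Step 1: Total=2^8=256
Step 2: Unsat when all 4 false: 2^4=16
Step 3: Sat=256-16=240

240


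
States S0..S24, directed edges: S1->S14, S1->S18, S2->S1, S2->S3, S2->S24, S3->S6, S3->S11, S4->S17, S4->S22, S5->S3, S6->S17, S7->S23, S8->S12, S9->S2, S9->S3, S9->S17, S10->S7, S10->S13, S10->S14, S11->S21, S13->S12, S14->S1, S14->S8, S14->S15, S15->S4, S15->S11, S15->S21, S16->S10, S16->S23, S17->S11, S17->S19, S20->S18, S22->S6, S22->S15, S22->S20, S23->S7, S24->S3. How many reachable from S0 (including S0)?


BFS from S0:
  layer 0: {S0}
Reachable set: {S0}
Count = 1

1


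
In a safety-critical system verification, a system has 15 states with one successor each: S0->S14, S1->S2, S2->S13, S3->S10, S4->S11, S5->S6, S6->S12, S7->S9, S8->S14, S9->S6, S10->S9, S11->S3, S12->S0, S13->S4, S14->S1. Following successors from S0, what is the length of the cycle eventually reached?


Trace from S0 until a state repeats:
  S0 -> S14 -> S1 -> S2 -> S13 -> S4 -> S11 -> S3 -> S10 -> S9 -> S6 -> S12 -> S0
S0 first seen at step 0, revisited at step 12.
Cycle length = 12 - 0 = 12

12


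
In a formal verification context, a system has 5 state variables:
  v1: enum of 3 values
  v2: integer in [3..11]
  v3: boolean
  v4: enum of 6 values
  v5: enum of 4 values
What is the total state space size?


State space = product of domain sizes of all variables.
Domain sizes:
  v1 (enum of 3 values): 3
  v2 (integer in [3..11]): 9
  v3 (boolean): 2
  v4 (enum of 6 values): 6
  v5 (enum of 4 values): 4
Product = 3 * 9 * 2 * 6 * 4 = 1296

1296


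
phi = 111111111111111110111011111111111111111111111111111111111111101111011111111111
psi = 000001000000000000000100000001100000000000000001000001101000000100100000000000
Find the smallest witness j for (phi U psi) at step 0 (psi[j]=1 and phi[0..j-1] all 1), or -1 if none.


(phi U psi) at 0: need smallest j with psi[j]=1 and phi[i]=1 for all i in [0,j).
Scan from step 0:
  step 0: phi=1, psi=0 -> continue
  step 1: phi=1, psi=0 -> continue
  step 2: phi=1, psi=0 -> continue
  step 3: phi=1, psi=0 -> continue
  step 5: psi=1 and phi held for [0,5) -> witness found
Witness step = 5

5


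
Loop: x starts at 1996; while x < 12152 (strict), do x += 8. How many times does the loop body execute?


Step 1: x goes from 1996 toward 12152 by 8; the body runs while x<12152, so iterations = ceil((bound-start)/step)
Step 2: Distance=10156
Step 3: ceil(10156/8)=1270

1270


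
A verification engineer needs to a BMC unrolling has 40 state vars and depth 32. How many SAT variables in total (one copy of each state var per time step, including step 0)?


BMC unrolls to depth k, creating one copy of each state var for steps 0..k.
Step count = 32 + 1 = 33 (steps 0 through 32)
Vars per step = 40
Total = 40 * 33 = 1320

1320


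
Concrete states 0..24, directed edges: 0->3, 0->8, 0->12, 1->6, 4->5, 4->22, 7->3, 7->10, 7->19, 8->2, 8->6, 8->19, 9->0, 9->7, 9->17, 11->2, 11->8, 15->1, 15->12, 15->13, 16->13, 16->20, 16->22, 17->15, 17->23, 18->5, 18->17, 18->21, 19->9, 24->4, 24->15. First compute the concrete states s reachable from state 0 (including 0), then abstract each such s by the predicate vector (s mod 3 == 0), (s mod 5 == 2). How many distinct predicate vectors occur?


BFS from 0:
Concrete reachable: {0, 1, 2, 3, 6, 7, 8, 9, 10, 12, 13, 15, 17, 19, 23}
Abstract via predicates (s mod 3 == 0), (s mod 5 == 2):
  (0,0) <- {1, 8, 10, 13, 19, 23}
  (0,1) <- {2, 7, 17}
  (1,0) <- {0, 3, 6, 9, 15}
  (1,1) <- {12}
Distinct abstract states = 4

4


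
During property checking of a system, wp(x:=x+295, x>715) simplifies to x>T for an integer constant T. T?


Formula: wp(x:=E, P) = P[E/x] (substitute E for x in postcondition)
Step 1: Postcondition: x>715
Step 2: Substitute x+295 for x: x+295>715
Step 3: Solve for x: x > 715-295 = 420

420


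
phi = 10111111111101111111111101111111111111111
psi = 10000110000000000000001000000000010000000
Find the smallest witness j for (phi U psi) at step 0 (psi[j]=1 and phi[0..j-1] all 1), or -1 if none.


(phi U psi) at 0: need smallest j with psi[j]=1 and phi[i]=1 for all i in [0,j).
Scan from step 0:
  step 0: psi=1 and phi held for [0,0) -> witness found
Witness step = 0

0


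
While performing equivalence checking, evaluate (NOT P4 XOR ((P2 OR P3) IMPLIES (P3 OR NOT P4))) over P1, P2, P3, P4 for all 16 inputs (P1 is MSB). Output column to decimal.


Formula: (NOT P4 XOR ((P2 OR P3) IMPLIES (P3 OR NOT P4))) over P1, P2, P3, P4 (16 rows)
Evaluate each row (bits = P1,P2,P3,P4, MSB first):
  row 0 [0000]: (NOT 0 XOR ((0 OR 0) IMPLIES (0 OR NOT 0))) -> 0
  row 1 [0001]: (NOT 1 XOR ((0 OR 0) IMPLIES (0 OR NOT 1))) -> 1
  row 2 [0010]: (NOT 0 XOR ((0 OR 1) IMPLIES (1 OR NOT 0))) -> 0
  row 3 [0011]: (NOT 1 XOR ((0 OR 1) IMPLIES (1 OR NOT 1))) -> 1
  row 4 [0100]: (NOT 0 XOR ((1 OR 0) IMPLIES (0 OR NOT 0))) -> 0
  row 5 [0101]: (NOT 1 XOR ((1 OR 0) IMPLIES (0 OR NOT 1))) -> 0
  row 6 [0110]: (NOT 0 XOR ((1 OR 1) IMPLIES (1 OR NOT 0))) -> 0
  row 7 [0111]: (NOT 1 XOR ((1 OR 1) IMPLIES (1 OR NOT 1))) -> 1
  row 8 [1000]: (NOT 0 XOR ((0 OR 0) IMPLIES (0 OR NOT 0))) -> 0
  row 9 [1001]: (NOT 1 XOR ((0 OR 0) IMPLIES (0 OR NOT 1))) -> 1
  row 10 [1010]: (NOT 0 XOR ((0 OR 1) IMPLIES (1 OR NOT 0))) -> 0
  row 11 [1011]: (NOT 1 XOR ((0 OR 1) IMPLIES (1 OR NOT 1))) -> 1
  row 12 [1100]: (NOT 0 XOR ((1 OR 0) IMPLIES (0 OR NOT 0))) -> 0
  row 13 [1101]: (NOT 1 XOR ((1 OR 0) IMPLIES (0 OR NOT 1))) -> 0
  row 14 [1110]: (NOT 0 XOR ((1 OR 1) IMPLIES (1 OR NOT 0))) -> 0
  row 15 [1111]: (NOT 1 XOR ((1 OR 1) IMPLIES (1 OR NOT 1))) -> 1
Full result column, 4 rows per line (P1,P2 fixed per line; P3,P4 runs 00..11 left to right):
  rows 0-3 [P1,P2=00]: 0101  = hex 5
  rows 4-7 [P1,P2=01]: 0001  = hex 1
  rows 8-11 [P1,P2=10]: 0101  = hex 5
  rows 12-15 [P1,P2=11]: 0001  = hex 1
Output column (row 0 .. row 15) = 0101000101010001
Output column grouped in 4s = 0101 0001 0101 0001 = 0x5151
Convert to decimal digit by digit (value = value*16 + digit):
  5 -> 5
  5*16 + 1 = 81
  81*16 + 5 = 1301
  1301*16 + 1 = 20817
Decimal = 20817

20817


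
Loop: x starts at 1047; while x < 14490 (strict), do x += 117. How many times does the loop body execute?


Step 1: x goes from 1047 toward 14490 by 117; the body runs while x<14490, so iterations = ceil((bound-start)/step)
Step 2: Distance=13443
Step 3: ceil(13443/117)=115

115


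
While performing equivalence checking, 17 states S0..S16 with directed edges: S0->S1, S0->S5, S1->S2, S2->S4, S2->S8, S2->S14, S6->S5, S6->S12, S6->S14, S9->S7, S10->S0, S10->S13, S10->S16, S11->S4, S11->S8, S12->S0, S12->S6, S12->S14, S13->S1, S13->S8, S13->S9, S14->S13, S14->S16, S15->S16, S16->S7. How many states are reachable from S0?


BFS from S0:
  layer 0: {S0}
  layer 1: {S1, S5}
  layer 2: {S2}
  layer 3: {S4, S8, S14}
  layer 4: {S13, S16}
  layer 5: {S7, S9}
Reachable set: {S0, S1, S2, S4, S5, S7, S8, S9, S13, S14, S16}
Count = 11

11


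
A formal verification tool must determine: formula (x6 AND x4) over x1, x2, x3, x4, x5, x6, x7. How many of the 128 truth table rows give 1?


Formula: (x6 AND x4) over 7 vars (128 rows)
Evaluate each row (x1, x2, x3, x4, x5, x6, x7 as bits, MSB first):
  row 0 [0000000]: (0 AND 0) -> 0
  row 1 [0000001]: (0 AND 0) -> 0
  row 2 [0000010]: (1 AND 0) -> 0
  row 3 [0000011]: (1 AND 0) -> 0
  row 4 [0000100]: (0 AND 0) -> 0
  (every remaining row is evaluated the same way; all 128 results are listed next)
Full result column, 8 rows per line (x1,x2,x3,x4 fixed per line; x5,x6,x7 runs 000..111 left to right):
  rows 0-7 [x1,x2,x3,x4=0000]: 00000000  (ones: 0)
  rows 8-15 [x1,x2,x3,x4=0001]: 00110011  (ones: 4)
  rows 16-23 [x1,x2,x3,x4=0010]: 00000000  (ones: 0)
  rows 24-31 [x1,x2,x3,x4=0011]: 00110011  (ones: 4)
  rows 32-39 [x1,x2,x3,x4=0100]: 00000000  (ones: 0)
  rows 40-47 [x1,x2,x3,x4=0101]: 00110011  (ones: 4)
  rows 48-55 [x1,x2,x3,x4=0110]: 00000000  (ones: 0)
  rows 56-63 [x1,x2,x3,x4=0111]: 00110011  (ones: 4)
  rows 64-71 [x1,x2,x3,x4=1000]: 00000000  (ones: 0)
  rows 72-79 [x1,x2,x3,x4=1001]: 00110011  (ones: 4)
  rows 80-87 [x1,x2,x3,x4=1010]: 00000000  (ones: 0)
  rows 88-95 [x1,x2,x3,x4=1011]: 00110011  (ones: 4)
  rows 96-103 [x1,x2,x3,x4=1100]: 00000000  (ones: 0)
  rows 104-111 [x1,x2,x3,x4=1101]: 00110011  (ones: 4)
  rows 112-119 [x1,x2,x3,x4=1110]: 00000000  (ones: 0)
  rows 120-127 [x1,x2,x3,x4=1111]: 00110011  (ones: 4)
Count of 1-rows = 0+4+0+4+0+4+0+4+0+4+0+4+0+4+0+4 = 32

32


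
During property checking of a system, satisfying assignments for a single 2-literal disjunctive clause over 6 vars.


Step 1: Total=2^6=64
Step 2: Unsat when all 2 false: 2^4=16
Step 3: Sat=64-16=48

48


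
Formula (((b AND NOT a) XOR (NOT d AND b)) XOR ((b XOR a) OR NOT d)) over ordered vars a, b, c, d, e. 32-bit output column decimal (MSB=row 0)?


Formula: (((b AND NOT a) XOR (NOT d AND b)) XOR ((b XOR a) OR NOT d)) over a, b, c, d, e (32 rows)
Evaluate each row (bits = a,b,c,d,e, MSB first):
  row 0 [00000]: (((0 AND NOT 0) XOR (NOT 0 AND 0)) XOR ((0 XOR 0) OR NOT 0)) -> 1
  row 1 [00001]: (((0 AND NOT 0) XOR (NOT 0 AND 0)) XOR ((0 XOR 0) OR NOT 0)) -> 1
  row 2 [00010]: (((0 AND NOT 0) XOR (NOT 1 AND 0)) XOR ((0 XOR 0) OR NOT 1)) -> 0
  row 3 [00011]: (((0 AND NOT 0) XOR (NOT 1 AND 0)) XOR ((0 XOR 0) OR NOT 1)) -> 0
  row 4 [00100]: (((0 AND NOT 0) XOR (NOT 0 AND 0)) XOR ((0 XOR 0) OR NOT 0)) -> 1
  row 5 [00101]: (((0 AND NOT 0) XOR (NOT 0 AND 0)) XOR ((0 XOR 0) OR NOT 0)) -> 1
  row 6 [00110]: (((0 AND NOT 0) XOR (NOT 1 AND 0)) XOR ((0 XOR 0) OR NOT 1)) -> 0
  row 7 [00111]: (((0 AND NOT 0) XOR (NOT 1 AND 0)) XOR ((0 XOR 0) OR NOT 1)) -> 0
  row 8 [01000]: (((1 AND NOT 0) XOR (NOT 0 AND 1)) XOR ((1 XOR 0) OR NOT 0)) -> 1
  row 9 [01001]: (((1 AND NOT 0) XOR (NOT 0 AND 1)) XOR ((1 XOR 0) OR NOT 0)) -> 1
  row 10 [01010]: (((1 AND NOT 0) XOR (NOT 1 AND 1)) XOR ((1 XOR 0) OR NOT 1)) -> 0
  row 11 [01011]: (((1 AND NOT 0) XOR (NOT 1 AND 1)) XOR ((1 XOR 0) OR NOT 1)) -> 0
  row 12 [01100]: (((1 AND NOT 0) XOR (NOT 0 AND 1)) XOR ((1 XOR 0) OR NOT 0)) -> 1
  row 13 [01101]: (((1 AND NOT 0) XOR (NOT 0 AND 1)) XOR ((1 XOR 0) OR NOT 0)) -> 1
  row 14 [01110]: (((1 AND NOT 0) XOR (NOT 1 AND 1)) XOR ((1 XOR 0) OR NOT 1)) -> 0
  row 15 [01111]: (((1 AND NOT 0) XOR (NOT 1 AND 1)) XOR ((1 XOR 0) OR NOT 1)) -> 0
  row 16 [10000]: (((0 AND NOT 1) XOR (NOT 0 AND 0)) XOR ((0 XOR 1) OR NOT 0)) -> 1
  row 17 [10001]: (((0 AND NOT 1) XOR (NOT 0 AND 0)) XOR ((0 XOR 1) OR NOT 0)) -> 1
  row 18 [10010]: (((0 AND NOT 1) XOR (NOT 1 AND 0)) XOR ((0 XOR 1) OR NOT 1)) -> 1
  row 19 [10011]: (((0 AND NOT 1) XOR (NOT 1 AND 0)) XOR ((0 XOR 1) OR NOT 1)) -> 1
  row 20 [10100]: (((0 AND NOT 1) XOR (NOT 0 AND 0)) XOR ((0 XOR 1) OR NOT 0)) -> 1
  row 21 [10101]: (((0 AND NOT 1) XOR (NOT 0 AND 0)) XOR ((0 XOR 1) OR NOT 0)) -> 1
  row 22 [10110]: (((0 AND NOT 1) XOR (NOT 1 AND 0)) XOR ((0 XOR 1) OR NOT 1)) -> 1
  row 23 [10111]: (((0 AND NOT 1) XOR (NOT 1 AND 0)) XOR ((0 XOR 1) OR NOT 1)) -> 1
  row 24 [11000]: (((1 AND NOT 1) XOR (NOT 0 AND 1)) XOR ((1 XOR 1) OR NOT 0)) -> 0
  row 25 [11001]: (((1 AND NOT 1) XOR (NOT 0 AND 1)) XOR ((1 XOR 1) OR NOT 0)) -> 0
  row 26 [11010]: (((1 AND NOT 1) XOR (NOT 1 AND 1)) XOR ((1 XOR 1) OR NOT 1)) -> 0
  row 27 [11011]: (((1 AND NOT 1) XOR (NOT 1 AND 1)) XOR ((1 XOR 1) OR NOT 1)) -> 0
  row 28 [11100]: (((1 AND NOT 1) XOR (NOT 0 AND 1)) XOR ((1 XOR 1) OR NOT 0)) -> 0
  row 29 [11101]: (((1 AND NOT 1) XOR (NOT 0 AND 1)) XOR ((1 XOR 1) OR NOT 0)) -> 0
  row 30 [11110]: (((1 AND NOT 1) XOR (NOT 1 AND 1)) XOR ((1 XOR 1) OR NOT 1)) -> 0
  row 31 [11111]: (((1 AND NOT 1) XOR (NOT 1 AND 1)) XOR ((1 XOR 1) OR NOT 1)) -> 0
Full result column, 4 rows per line (a,b,c fixed per line; d,e runs 00..11 left to right):
  rows 0-3 [a,b,c=000]: 1100  = hex C
  rows 4-7 [a,b,c=001]: 1100  = hex C
  rows 8-11 [a,b,c=010]: 1100  = hex C
  rows 12-15 [a,b,c=011]: 1100  = hex C
  rows 16-19 [a,b,c=100]: 1111  = hex F
  rows 20-23 [a,b,c=101]: 1111  = hex F
  rows 24-27 [a,b,c=110]: 0000  = hex 0
  rows 28-31 [a,b,c=111]: 0000  = hex 0
Output column (row 0 .. row 31) = 11001100110011001111111100000000
Output column grouped in 4s = 1100 1100 1100 1100 1111 1111 0000 0000 = 0xCCCCFF00
Convert to decimal digit by digit (value = value*16 + digit):
  C -> 12
  12*16 + 12 (C) = 204
  204*16 + 12 (C) = 3276
  3276*16 + 12 (C) = 52428
  52428*16 + 15 (F) = 838863
  838863*16 + 15 (F) = 13421823
  13421823*16 + 0 = 214749168
  214749168*16 + 0 = 3435986688
Decimal = 3435986688

3435986688


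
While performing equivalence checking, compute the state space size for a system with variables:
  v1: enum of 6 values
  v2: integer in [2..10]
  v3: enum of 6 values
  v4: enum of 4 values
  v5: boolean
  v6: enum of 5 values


State space = product of domain sizes of all variables.
Domain sizes:
  v1 (enum of 6 values): 6
  v2 (integer in [2..10]): 9
  v3 (enum of 6 values): 6
  v4 (enum of 4 values): 4
  v5 (boolean): 2
  v6 (enum of 5 values): 5
Product = 6 * 9 * 6 * 4 * 2 * 5 = 12960

12960


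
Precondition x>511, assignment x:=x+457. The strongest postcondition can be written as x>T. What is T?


Formula: sp(P, x:=E) = exists old_x. (x = E[old_x/x]) AND P[old_x/x] (old_x is the value of x before the assignment; eliminate old_x by solving x = E[old_x/x] for old_x)
Step 1: Precondition P: x>511, i.e. old_x > 511
Step 2: Assignment gives x = old_x + 457, so old_x = x - 457
Step 3: Substitute into P: x - 457 > 511
Step 4: Simplify: x > 511+457 = 968

968


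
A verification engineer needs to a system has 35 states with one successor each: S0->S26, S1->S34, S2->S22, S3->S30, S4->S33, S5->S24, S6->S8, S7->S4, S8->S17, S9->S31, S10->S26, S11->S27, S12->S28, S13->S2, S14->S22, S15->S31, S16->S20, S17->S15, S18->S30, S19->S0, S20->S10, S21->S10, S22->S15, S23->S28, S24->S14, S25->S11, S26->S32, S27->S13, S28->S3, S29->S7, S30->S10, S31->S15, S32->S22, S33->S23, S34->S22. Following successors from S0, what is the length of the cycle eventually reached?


Trace from S0 until a state repeats:
  S0 -> S26 -> S32 -> S22 -> S15 -> S31 -> S15
S15 first seen at step 4, revisited at step 6.
Cycle length = 6 - 4 = 2

2


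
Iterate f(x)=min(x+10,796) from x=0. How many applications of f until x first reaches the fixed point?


Step 1: x=0, cap=796, increment=10
Step 2: x grows by 10 each step until capped at 796; fixed point is x=796
Step 3: iterations = ceil(796/10) = 80

80


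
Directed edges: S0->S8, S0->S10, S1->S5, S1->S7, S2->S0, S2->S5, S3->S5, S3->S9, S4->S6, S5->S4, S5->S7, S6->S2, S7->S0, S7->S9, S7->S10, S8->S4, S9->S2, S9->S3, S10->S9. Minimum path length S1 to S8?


BFS layer-by-layer from S1:
  dist 0: {S1}
  dist 1: {S5, S7}
  dist 2: {S0, S4, S9, S10}
  dist 3: {S2, S3, S6, S8}
  -> S8 reached at distance 3
Shortest path length = 3

3


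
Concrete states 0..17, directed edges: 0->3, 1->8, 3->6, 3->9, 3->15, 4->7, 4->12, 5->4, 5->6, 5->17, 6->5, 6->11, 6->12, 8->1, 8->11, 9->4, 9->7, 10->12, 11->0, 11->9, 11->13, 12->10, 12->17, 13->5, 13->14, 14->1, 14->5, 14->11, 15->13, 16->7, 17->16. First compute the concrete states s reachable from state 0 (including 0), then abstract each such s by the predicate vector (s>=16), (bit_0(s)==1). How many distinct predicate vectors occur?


BFS from 0:
Concrete reachable: {0, 1, 3, 4, 5, 6, 7, 8, 9, 10, 11, 12, 13, 14, 15, 16, 17}
Abstract via predicates (s>=16), (bit_0(s)==1):
  (0,0) <- {0, 4, 6, 8, 10, 12, 14}
  (0,1) <- {1, 3, 5, 7, 9, 11, 13, 15}
  (1,0) <- {16}
  (1,1) <- {17}
Distinct abstract states = 4

4


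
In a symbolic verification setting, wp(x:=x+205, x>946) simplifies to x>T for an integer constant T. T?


Formula: wp(x:=E, P) = P[E/x] (substitute E for x in postcondition)
Step 1: Postcondition: x>946
Step 2: Substitute x+205 for x: x+205>946
Step 3: Solve for x: x > 946-205 = 741

741


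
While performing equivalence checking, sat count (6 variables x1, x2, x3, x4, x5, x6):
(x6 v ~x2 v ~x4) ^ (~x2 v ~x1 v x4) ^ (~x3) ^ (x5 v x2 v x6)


CNF with 4 clauses over 6 vars (64 assignments).
An assignment satisfies CNF iff every clause has >=1 true literal.
Check each row (bits = x1,x2,x3,x4,x5,x6; clause T/F shown):
  row 0 [000000]: clauses=TTTF -> 0
  row 1 [000001]: clauses=TTTT -> 1
  row 2 [000010]: clauses=TTTT -> 1
  row 3 [000011]: clauses=TTTT -> 1
  row 4 [000100]: clauses=TTTF -> 0
  (every remaining row is evaluated the same way; all 64 results are listed next)
Full result column, 8 rows per line (x1,x2,x3 fixed per line; x4,x5,x6 runs 000..111 left to right):
  rows 0-7 [x1,x2,x3=000]: 01110111  (ones: 6)
  rows 8-15 [x1,x2,x3=001]: 00000000  (ones: 0)
  rows 16-23 [x1,x2,x3=010]: 11110101  (ones: 6)
  rows 24-31 [x1,x2,x3=011]: 00000000  (ones: 0)
  rows 32-39 [x1,x2,x3=100]: 01110111  (ones: 6)
  rows 40-47 [x1,x2,x3=101]: 00000000  (ones: 0)
  rows 48-55 [x1,x2,x3=110]: 00000101  (ones: 2)
  rows 56-63 [x1,x2,x3=111]: 00000000  (ones: 0)
Satisfying assignments = 6+0+6+0+6+0+2+0 = 20

20


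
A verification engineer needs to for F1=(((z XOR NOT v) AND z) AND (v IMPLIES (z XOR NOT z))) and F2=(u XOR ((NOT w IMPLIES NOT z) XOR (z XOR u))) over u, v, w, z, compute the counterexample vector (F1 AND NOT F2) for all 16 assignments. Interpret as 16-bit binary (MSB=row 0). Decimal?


F1 = (((z XOR NOT v) AND z) AND (v IMPLIES (z XOR NOT z)))
F2 = (u XOR ((NOT w IMPLIES NOT z) XOR (z XOR u)))
Counterexample to F1=>F2 is where F1=1 and F2=0.
Evaluate each row (bits = u,v,w,z, MSB first):
  row 0 [0000]: F1=0 F2=1 -> F1&~F2 -> 0
  row 1 [0001]: F1=0 F2=1 -> F1&~F2 -> 0
  row 2 [0010]: F1=0 F2=1 -> F1&~F2 -> 0
  row 3 [0011]: F1=0 F2=0 -> F1&~F2 -> 0
  row 4 [0100]: F1=0 F2=1 -> F1&~F2 -> 0
  row 5 [0101]: F1=1 F2=1 -> F1&~F2 -> 0
  row 6 [0110]: F1=0 F2=1 -> F1&~F2 -> 0
  row 7 [0111]: F1=1 F2=0 -> F1&~F2 -> 1
  row 8 [1000]: F1=0 F2=1 -> F1&~F2 -> 0
  row 9 [1001]: F1=0 F2=1 -> F1&~F2 -> 0
  row 10 [1010]: F1=0 F2=1 -> F1&~F2 -> 0
  row 11 [1011]: F1=0 F2=0 -> F1&~F2 -> 0
  row 12 [1100]: F1=0 F2=1 -> F1&~F2 -> 0
  row 13 [1101]: F1=1 F2=1 -> F1&~F2 -> 0
  row 14 [1110]: F1=0 F2=1 -> F1&~F2 -> 0
  row 15 [1111]: F1=1 F2=0 -> F1&~F2 -> 1
Full result column, 4 rows per line (u,v fixed per line; w,z runs 00..11 left to right):
  rows 0-3 [u,v=00]: 0000  = hex 0
  rows 4-7 [u,v=01]: 0001  = hex 1
  rows 8-11 [u,v=10]: 0000  = hex 0
  rows 12-15 [u,v=11]: 0001  = hex 1
Counterexample vector (row 0 .. row 15) = 0000000100000001
Output column grouped in 4s = 0000 0001 0000 0001 = 0x0101
Convert to decimal digit by digit (value = value*16 + digit):
  0 -> 0
  0*16 + 1 = 1
  1*16 + 0 = 16
  16*16 + 1 = 257
Decimal = 257

257


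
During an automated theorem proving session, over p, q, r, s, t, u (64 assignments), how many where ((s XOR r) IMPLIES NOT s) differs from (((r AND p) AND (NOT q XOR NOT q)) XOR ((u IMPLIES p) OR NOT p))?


F1 = ((s XOR r) IMPLIES NOT s)
F2 = (((r AND p) AND (NOT q XOR NOT q)) XOR ((u IMPLIES p) OR NOT p))
Evaluate both on each of 64 rows (bits = p,q,r,s,t,u):
  row 0 [000000]: F1=1 F2=1 -> 0
  row 1 [000001]: F1=1 F2=1 -> 0
  row 2 [000010]: F1=1 F2=1 -> 0
  row 3 [000011]: F1=1 F2=1 -> 0
  row 4 [000100]: F1=0 F2=1 (differ) -> 1
  (every remaining row is evaluated the same way; all 64 results are listed next)
Full result column, 8 rows per line (p,q,r fixed per line; s,t,u runs 000..111 left to right):
  rows 0-7 [p,q,r=000]: 00001111  (ones: 4)
  rows 8-15 [p,q,r=001]: 00000000  (ones: 0)
  rows 16-23 [p,q,r=010]: 00001111  (ones: 4)
  rows 24-31 [p,q,r=011]: 00000000  (ones: 0)
  rows 32-39 [p,q,r=100]: 00001111  (ones: 4)
  rows 40-47 [p,q,r=101]: 00000000  (ones: 0)
  rows 48-55 [p,q,r=110]: 00001111  (ones: 4)
  rows 56-63 [p,q,r=111]: 00000000  (ones: 0)
Disagreements = 4+0+4+0+4+0+4+0 = 16

16


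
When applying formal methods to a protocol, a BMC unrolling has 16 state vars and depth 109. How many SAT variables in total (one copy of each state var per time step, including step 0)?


BMC unrolls to depth k, creating one copy of each state var for steps 0..k.
Step count = 109 + 1 = 110 (steps 0 through 109)
Vars per step = 16
Total = 16 * 110 = 1760

1760


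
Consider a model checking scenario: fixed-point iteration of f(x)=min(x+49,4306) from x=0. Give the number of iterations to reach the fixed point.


Step 1: x=0, cap=4306, increment=49
Step 2: x grows by 49 each step until capped at 4306; fixed point is x=4306
Step 3: iterations = ceil(4306/49) = 88

88


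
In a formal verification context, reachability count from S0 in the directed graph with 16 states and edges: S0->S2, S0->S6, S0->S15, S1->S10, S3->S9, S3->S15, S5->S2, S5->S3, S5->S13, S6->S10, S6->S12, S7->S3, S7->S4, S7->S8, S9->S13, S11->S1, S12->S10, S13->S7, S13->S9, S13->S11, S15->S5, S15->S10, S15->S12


BFS from S0:
  layer 0: {S0}
  layer 1: {S2, S6, S15}
  layer 2: {S5, S10, S12}
  layer 3: {S3, S13}
  layer 4: {S7, S9, S11}
  layer 5: {S1, S4, S8}
Reachable set: {S0, S1, S2, S3, S4, S5, S6, S7, S8, S9, S10, S11, S12, S13, S15}
Count = 15

15


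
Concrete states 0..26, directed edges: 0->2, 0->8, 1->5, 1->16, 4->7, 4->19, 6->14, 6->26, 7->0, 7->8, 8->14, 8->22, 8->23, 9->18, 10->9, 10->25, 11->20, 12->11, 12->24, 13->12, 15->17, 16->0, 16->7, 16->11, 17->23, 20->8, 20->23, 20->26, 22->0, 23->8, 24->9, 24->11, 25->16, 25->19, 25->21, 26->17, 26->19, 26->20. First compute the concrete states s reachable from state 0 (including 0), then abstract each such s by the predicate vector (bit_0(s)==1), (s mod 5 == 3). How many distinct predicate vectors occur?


BFS from 0:
Concrete reachable: {0, 2, 8, 14, 22, 23}
Abstract via predicates (bit_0(s)==1), (s mod 5 == 3):
  (0,0) <- {0, 2, 14, 22}
  (0,1) <- {8}
  (1,1) <- {23}
Distinct abstract states = 3

3


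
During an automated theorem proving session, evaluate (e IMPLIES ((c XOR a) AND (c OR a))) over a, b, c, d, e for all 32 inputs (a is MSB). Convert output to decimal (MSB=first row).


Formula: (e IMPLIES ((c XOR a) AND (c OR a))) over a, b, c, d, e (32 rows)
Evaluate each row (bits = a,b,c,d,e, MSB first):
  row 0 [00000]: (0 IMPLIES ((0 XOR 0) AND (0 OR 0))) -> 1
  row 1 [00001]: (1 IMPLIES ((0 XOR 0) AND (0 OR 0))) -> 0
  row 2 [00010]: (0 IMPLIES ((0 XOR 0) AND (0 OR 0))) -> 1
  row 3 [00011]: (1 IMPLIES ((0 XOR 0) AND (0 OR 0))) -> 0
  row 4 [00100]: (0 IMPLIES ((1 XOR 0) AND (1 OR 0))) -> 1
  row 5 [00101]: (1 IMPLIES ((1 XOR 0) AND (1 OR 0))) -> 1
  row 6 [00110]: (0 IMPLIES ((1 XOR 0) AND (1 OR 0))) -> 1
  row 7 [00111]: (1 IMPLIES ((1 XOR 0) AND (1 OR 0))) -> 1
  row 8 [01000]: (0 IMPLIES ((0 XOR 0) AND (0 OR 0))) -> 1
  row 9 [01001]: (1 IMPLIES ((0 XOR 0) AND (0 OR 0))) -> 0
  row 10 [01010]: (0 IMPLIES ((0 XOR 0) AND (0 OR 0))) -> 1
  row 11 [01011]: (1 IMPLIES ((0 XOR 0) AND (0 OR 0))) -> 0
  row 12 [01100]: (0 IMPLIES ((1 XOR 0) AND (1 OR 0))) -> 1
  row 13 [01101]: (1 IMPLIES ((1 XOR 0) AND (1 OR 0))) -> 1
  row 14 [01110]: (0 IMPLIES ((1 XOR 0) AND (1 OR 0))) -> 1
  row 15 [01111]: (1 IMPLIES ((1 XOR 0) AND (1 OR 0))) -> 1
  row 16 [10000]: (0 IMPLIES ((0 XOR 1) AND (0 OR 1))) -> 1
  row 17 [10001]: (1 IMPLIES ((0 XOR 1) AND (0 OR 1))) -> 1
  row 18 [10010]: (0 IMPLIES ((0 XOR 1) AND (0 OR 1))) -> 1
  row 19 [10011]: (1 IMPLIES ((0 XOR 1) AND (0 OR 1))) -> 1
  row 20 [10100]: (0 IMPLIES ((1 XOR 1) AND (1 OR 1))) -> 1
  row 21 [10101]: (1 IMPLIES ((1 XOR 1) AND (1 OR 1))) -> 0
  row 22 [10110]: (0 IMPLIES ((1 XOR 1) AND (1 OR 1))) -> 1
  row 23 [10111]: (1 IMPLIES ((1 XOR 1) AND (1 OR 1))) -> 0
  row 24 [11000]: (0 IMPLIES ((0 XOR 1) AND (0 OR 1))) -> 1
  row 25 [11001]: (1 IMPLIES ((0 XOR 1) AND (0 OR 1))) -> 1
  row 26 [11010]: (0 IMPLIES ((0 XOR 1) AND (0 OR 1))) -> 1
  row 27 [11011]: (1 IMPLIES ((0 XOR 1) AND (0 OR 1))) -> 1
  row 28 [11100]: (0 IMPLIES ((1 XOR 1) AND (1 OR 1))) -> 1
  row 29 [11101]: (1 IMPLIES ((1 XOR 1) AND (1 OR 1))) -> 0
  row 30 [11110]: (0 IMPLIES ((1 XOR 1) AND (1 OR 1))) -> 1
  row 31 [11111]: (1 IMPLIES ((1 XOR 1) AND (1 OR 1))) -> 0
Full result column, 4 rows per line (a,b,c fixed per line; d,e runs 00..11 left to right):
  rows 0-3 [a,b,c=000]: 1010  = hex A
  rows 4-7 [a,b,c=001]: 1111  = hex F
  rows 8-11 [a,b,c=010]: 1010  = hex A
  rows 12-15 [a,b,c=011]: 1111  = hex F
  rows 16-19 [a,b,c=100]: 1111  = hex F
  rows 20-23 [a,b,c=101]: 1010  = hex A
  rows 24-27 [a,b,c=110]: 1111  = hex F
  rows 28-31 [a,b,c=111]: 1010  = hex A
Output column (row 0 .. row 31) = 10101111101011111111101011111010
Output column grouped in 4s = 1010 1111 1010 1111 1111 1010 1111 1010 = 0xAFAFFAFA
Convert to decimal digit by digit (value = value*16 + digit):
  A -> 10
  10*16 + 15 (F) = 175
  175*16 + 10 (A) = 2810
  2810*16 + 15 (F) = 44975
  44975*16 + 15 (F) = 719615
  719615*16 + 10 (A) = 11513850
  11513850*16 + 15 (F) = 184221615
  184221615*16 + 10 (A) = 2947545850
Decimal = 2947545850

2947545850
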